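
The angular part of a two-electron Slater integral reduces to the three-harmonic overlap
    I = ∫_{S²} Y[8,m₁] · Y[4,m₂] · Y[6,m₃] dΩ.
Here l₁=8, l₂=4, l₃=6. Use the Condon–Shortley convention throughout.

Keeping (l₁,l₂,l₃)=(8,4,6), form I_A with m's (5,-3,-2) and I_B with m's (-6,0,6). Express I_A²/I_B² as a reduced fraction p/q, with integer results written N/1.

1/66

l's match ⇒ only the (l;m) 3-j factors differ between A and B.
A: triangle coeff Δ(8,4,6) = 1/23279256; Σ_t [0,1]: t=0:+1/21772800 t=1:−1/19353600 = -1/174182400; (3j)²=1/3876 [(8 4 6; 5 -3 -2)], sign=-1
B: triangle coeff Δ(8,4,6) = 1/23279256; Σ_t [4,4]: t=4:+1/348364800 = 1/348364800; (3j)²=11/646 [(8 4 6; -6 0 6)], sign=+1
I_A²/I_B² = (1/3876)/(11/646) = 1/66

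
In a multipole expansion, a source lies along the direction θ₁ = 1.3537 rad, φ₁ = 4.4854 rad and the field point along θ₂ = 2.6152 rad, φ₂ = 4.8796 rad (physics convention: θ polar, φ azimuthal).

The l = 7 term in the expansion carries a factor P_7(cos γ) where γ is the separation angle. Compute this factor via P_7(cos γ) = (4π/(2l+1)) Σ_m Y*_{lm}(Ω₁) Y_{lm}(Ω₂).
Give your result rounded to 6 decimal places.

Summing Y*_{l m}(θ₁,φ₁)·Y_{l m}(θ₂,φ₂) over m ∈ [−7, 7]; prefactor 4π/(2·7+1) = 0.837758:
  m=-7: (0.423373, -0.007675) × (-0.003721, -0.001575) = (-0.001588, -0.000638)  (running Σ = (-0.001588, -0.000638))
  m=-6: (-0.072462, 0.341875) × (0.013986, -0.021940) = (0.006487, 0.006371)  (running Σ = (0.004900, 0.005733))
  m=-5: (0.117225, 0.054594) × (0.075990, 0.068656) = (0.005160, 0.012197)  (running Σ = (0.010059, 0.017930))
  m=-4: (-0.212010, 0.271575) × (-0.213101, 0.168430) = (-0.000562, -0.093582)  (running Σ = (0.009497, -0.075652))
  m=-3: (0.015938, 0.019670) × (-0.226547, -0.413086) = (0.004515, -0.011040)  (running Σ = (0.014012, -0.086692))
  m=-2: (-0.294720, 0.143815) × (0.409166, -0.142174) = (-0.100143, 0.100746)  (running Σ = (-0.086130, 0.014054))
  m=-1: (-0.003378, -0.014627) × (-0.007918, -0.046914) = (-0.000659, 0.000274)  (running Σ = (-0.086790, 0.014328))
  m=0: (-0.321143, -0.000000) × (0.447240, 0.000000) = (-0.143628, -0.000000)  (running Σ = (-0.230418, 0.014328))
  m=1: (0.003378, -0.014627) × (0.007918, -0.046914) = (-0.000659, -0.000274)  (running Σ = (-0.231077, 0.014054))
  m=2: (-0.294720, -0.143815) × (0.409166, 0.142174) = (-0.100143, -0.100746)  (running Σ = (-0.331220, -0.086692))
  m=3: (-0.015938, 0.019670) × (0.226547, -0.413086) = (0.004515, 0.011040)  (running Σ = (-0.326705, -0.075652))
  m=4: (-0.212010, -0.271575) × (-0.213101, -0.168430) = (-0.000562, 0.093582)  (running Σ = (-0.327267, 0.017930))
  m=5: (-0.117225, 0.054594) × (-0.075990, 0.068656) = (0.005160, -0.012197)  (running Σ = (-0.322107, 0.005733))
  m=6: (-0.072462, -0.341875) × (0.013986, 0.021940) = (0.006487, -0.006371)  (running Σ = (-0.315620, -0.000638))
  m=7: (-0.423373, -0.007675) × (0.003721, -0.001575) = (-0.001588, 0.000638)  (running Σ = (-0.317208, -0.000000))
Accumulated sum (-0.317208, -0.000000); after 4π/(2l+1) scaling, (-0.265743, -0.000000) ⇒ P_7 = -0.265743

-0.265743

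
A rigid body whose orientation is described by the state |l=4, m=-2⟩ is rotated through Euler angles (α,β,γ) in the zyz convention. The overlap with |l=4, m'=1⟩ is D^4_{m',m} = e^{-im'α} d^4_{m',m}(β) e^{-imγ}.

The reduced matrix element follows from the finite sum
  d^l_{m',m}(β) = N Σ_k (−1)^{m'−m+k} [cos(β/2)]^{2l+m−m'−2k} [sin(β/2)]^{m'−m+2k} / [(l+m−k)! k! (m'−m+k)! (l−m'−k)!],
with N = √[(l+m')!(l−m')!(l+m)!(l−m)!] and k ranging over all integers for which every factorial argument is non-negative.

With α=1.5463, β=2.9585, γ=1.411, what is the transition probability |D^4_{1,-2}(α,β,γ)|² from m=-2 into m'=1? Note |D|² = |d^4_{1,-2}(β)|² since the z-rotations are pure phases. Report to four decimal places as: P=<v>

P=0.1302

D^4_{1,-2}(1.5463,2.9585,1.4110) = e^{-i·1·1.5463}·d^4_{1,-2}(2.9585)·e^{-i·-2·1.4110}. Compute d first:
c=cos(2.958500/2)=0.091419, s=sin(2.958500/2)=0.995813; N=√[120·6·2·720]=1018.233765
Admissible k: 0..2 (factorial args all ≥0)
  k=0: (−1)^3·1018.2338/(72)·0.0914^5·0.9958^3 = -0.000089
  k=1: (−1)^4·1018.2338/(48)·0.0914^3·0.9958^5 = +0.015871
  k=2: (−1)^5·1018.2338/(240)·0.0914^1·0.9958^7 = -0.376629
d^4_{1,-2}(2.9585) = -0.000089 +0.015871 -0.376629 = -0.360847
|D^4_{1,-2}|² = |d^4_{1,-2}(β)|² = (-0.360847)² = 0.130211 (the z-rotation phases have unit modulus)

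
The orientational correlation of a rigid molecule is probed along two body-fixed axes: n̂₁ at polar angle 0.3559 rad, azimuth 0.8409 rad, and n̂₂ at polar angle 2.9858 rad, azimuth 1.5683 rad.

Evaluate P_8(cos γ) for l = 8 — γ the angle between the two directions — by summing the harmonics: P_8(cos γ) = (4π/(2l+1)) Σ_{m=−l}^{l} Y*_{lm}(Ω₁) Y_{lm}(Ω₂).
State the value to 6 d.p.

Summing Y*_{l m}(θ₁,φ₁)·Y_{l m}(θ₂,φ₂) over m ∈ [−8, 8]; prefactor 4π/(2·8+1) = 0.739198:
  m=-8: (0.000101, 0.000048) × (0.000000, 0.000000) = (0.000000, 0.000000)  (running Σ = (0.000000, 0.000000))
  m=-7: (0.001111, -0.000466) × (0.000000, -0.000004) = (-0.000000, -0.000000)  (running Σ = (-0.000000, -0.000000))
  m=-6: (0.002682, -0.007753) × (-0.000072, -0.000001) = (-0.000000, 0.000001)  (running Σ = (-0.000000, 0.000001))
  m=-5: (-0.019378, -0.034815) × (-0.000010, 0.000841) = (0.000029, -0.000016)  (running Σ = (0.000029, -0.000015))
  m=-4: (-0.137802, -0.031106) × (0.007359, 0.000073) = (-0.001012, -0.000239)  (running Σ = (-0.000983, -0.000254))
  m=-3: (-0.289484, 0.206181) × (0.000357, -0.047611) = (0.009713, 0.013856)  (running Σ = (0.008731, 0.013602))
  m=-2: (-0.063299, 0.567901) × (-0.216862, -0.001083) = (0.014342, -0.123087)  (running Σ = (0.023073, -0.109486))
  m=-1: (0.259927, 0.290509) × (-0.001532, 0.613880) = (-0.178736, 0.159119)  (running Σ = (-0.155663, 0.049633))
  m=0: (-0.316254, -0.000000) × (0.707398, 0.000000) = (-0.223718, -0.000000)  (running Σ = (-0.379380, 0.049633))
  m=1: (-0.259927, 0.290509) × (0.001532, 0.613880) = (-0.178736, -0.159119)  (running Σ = (-0.558116, -0.109486))
  m=2: (-0.063299, -0.567901) × (-0.216862, 0.001083) = (0.014342, 0.123087)  (running Σ = (-0.543774, 0.013602))
  m=3: (0.289484, 0.206181) × (-0.000357, -0.047611) = (0.009713, -0.013856)  (running Σ = (-0.534061, -0.000254))
  m=4: (-0.137802, 0.031106) × (0.007359, -0.000073) = (-0.001012, 0.000239)  (running Σ = (-0.535073, -0.000015))
  m=5: (0.019378, -0.034815) × (0.000010, 0.000841) = (0.000029, 0.000016)  (running Σ = (-0.535043, 0.000001))
  m=6: (0.002682, 0.007753) × (-0.000072, 0.000001) = (-0.000000, -0.000001)  (running Σ = (-0.535043, -0.000000))
  m=7: (-0.001111, -0.000466) × (-0.000000, -0.000004) = (-0.000000, 0.000000)  (running Σ = (-0.535043, 0.000000))
  m=8: (0.000101, -0.000048) × (0.000000, -0.000000) = (0.000000, -0.000000)  (running Σ = (-0.535043, -0.000000))
Accumulated sum (-0.535043, -0.000000); after 4π/(2l+1) scaling, (-0.395503, -0.000000) ⇒ P_8 = -0.395503

-0.395503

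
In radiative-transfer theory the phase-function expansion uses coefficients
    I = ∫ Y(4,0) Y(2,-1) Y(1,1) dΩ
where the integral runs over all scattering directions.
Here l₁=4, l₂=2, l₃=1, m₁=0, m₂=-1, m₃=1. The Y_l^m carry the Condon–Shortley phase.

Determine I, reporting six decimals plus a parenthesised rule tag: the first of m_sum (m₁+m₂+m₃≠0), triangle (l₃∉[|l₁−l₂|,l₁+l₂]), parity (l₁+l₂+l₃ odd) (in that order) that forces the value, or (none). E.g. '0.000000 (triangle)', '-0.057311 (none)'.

0.000000 (triangle)

triangle: need 2≤l₃≤6, have 1; I=0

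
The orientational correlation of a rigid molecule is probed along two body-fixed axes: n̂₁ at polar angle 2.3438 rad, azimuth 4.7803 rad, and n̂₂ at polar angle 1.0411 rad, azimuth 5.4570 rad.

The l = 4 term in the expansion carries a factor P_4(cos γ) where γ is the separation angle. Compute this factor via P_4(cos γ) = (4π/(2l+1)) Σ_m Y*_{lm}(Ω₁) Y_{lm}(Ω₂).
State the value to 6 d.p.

0.314015

Expand P_4 via completeness: Σ_{m} conj(Y_{4,m}) at Ω₁ times Y_{4,m} at Ω₂ —
  [-4]  conj(Y_{4,-4})(Ω₁) = (0.111925, 0.031174) ; Y_{4,-4}(Ω₂) = (-0.242161, -0.039862) ; Δ = (-0.025861, -0.012011)
  [-3]  conj(Y_{4,-3})(Ω₁) = (0.064861, -0.313945) ; Y_{4,-3}(Ω₂) = (-0.320320, 0.250164) ; Δ = (0.057762, 0.116789)
  [-2]  conj(Y_{4,-2})(Ω₁) = (-0.409839, -0.056010) ; Y_{4,-2}(Ω₂) = (-0.015977, 0.195429) ; Δ = (0.017494, -0.079199)
  [-1]  conj(Y_{4,-1})(Ω₁) = (-0.006631, 0.097496) ; Y_{4,-1}(Ω₂) = (-0.169556, -0.183984) ; Δ = (0.019062, -0.015311)
  [+0]  conj(Y_{4,0})(Ω₁) = (-0.349789, -0.000000) ; Y_{4,0}(Ω₂) = (-0.251532, 0.000000) ; Δ = (0.087983, 0.000000)
  [+1]  conj(Y_{4,1})(Ω₁) = (0.006631, 0.097496) ; Y_{4,1}(Ω₂) = (0.169556, -0.183984) ; Δ = (0.019062, 0.015311)
  [+2]  conj(Y_{4,2})(Ω₁) = (-0.409839, 0.056010) ; Y_{4,2}(Ω₂) = (-0.015977, -0.195429) ; Δ = (0.017494, 0.079199)
  [+3]  conj(Y_{4,3})(Ω₁) = (-0.064861, -0.313945) ; Y_{4,3}(Ω₂) = (0.320320, 0.250164) ; Δ = (0.057762, -0.116789)
  [+4]  conj(Y_{4,4})(Ω₁) = (0.111925, -0.031174) ; Y_{4,4}(Ω₂) = (-0.242161, 0.039862) ; Δ = (-0.025861, 0.012011)
Σ over m = (0.224896, -0.000000); ×(4π/9) → (0.314015, -0.000000). Real part: 0.314015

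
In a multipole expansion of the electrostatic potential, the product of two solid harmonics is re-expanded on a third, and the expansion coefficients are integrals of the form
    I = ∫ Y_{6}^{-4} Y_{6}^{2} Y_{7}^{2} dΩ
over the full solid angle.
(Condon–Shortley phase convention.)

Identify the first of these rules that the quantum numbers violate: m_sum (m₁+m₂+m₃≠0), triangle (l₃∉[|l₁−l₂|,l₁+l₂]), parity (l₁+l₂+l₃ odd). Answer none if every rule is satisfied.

parity

m₁+m₂+m₃ = -4 + 2 + 2 = 0  ✓
triangle: |6−6|=0 ≤ l₃=7 ≤ 6+6=12  ✓
parity: l₁+l₂+l₃ = 19 is odd  ✗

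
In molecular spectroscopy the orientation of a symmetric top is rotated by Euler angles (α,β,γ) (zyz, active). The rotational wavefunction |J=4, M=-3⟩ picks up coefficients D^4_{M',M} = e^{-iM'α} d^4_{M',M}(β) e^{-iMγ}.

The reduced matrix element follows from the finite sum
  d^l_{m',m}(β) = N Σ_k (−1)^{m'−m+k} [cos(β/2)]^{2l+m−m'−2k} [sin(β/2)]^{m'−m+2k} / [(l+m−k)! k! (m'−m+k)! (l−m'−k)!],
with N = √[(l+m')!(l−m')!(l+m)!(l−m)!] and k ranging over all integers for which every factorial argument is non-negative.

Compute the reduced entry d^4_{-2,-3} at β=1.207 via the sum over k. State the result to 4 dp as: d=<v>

d^4_{-2,-3}(β=1.2070) via the finite sum:
c=cos(1.207000/2)=0.823354, s=sin(1.207000/2)=0.567528; N=√[2·720·1·5040]=2693.993318
Admissible k: 0..1 (factorial args all ≥0)
  k=0: (−1)^1·2693.9933/(720)·0.8234^7·0.5675^1 = -0.544701
  k=1: (−1)^2·2693.9933/(240)·0.8234^5·0.5675^3 = +0.776391
d^4_{-2,-3}(1.2070) = -0.544701 +0.776391 = +0.231689

d=0.2317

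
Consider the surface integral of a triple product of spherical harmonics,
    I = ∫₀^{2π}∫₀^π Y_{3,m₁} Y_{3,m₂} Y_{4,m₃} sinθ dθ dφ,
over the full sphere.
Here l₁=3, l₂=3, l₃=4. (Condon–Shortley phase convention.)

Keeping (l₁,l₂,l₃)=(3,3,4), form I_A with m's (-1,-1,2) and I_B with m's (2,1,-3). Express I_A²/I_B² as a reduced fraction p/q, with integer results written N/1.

Shared (l₁,l₂,l₃)=(3,3,4): N and (l;000)² cancel in I_A²/I_B².
A: Δ = 2!·4!·4!/11! = 1/34650; Racah Σ t=0..2: t=0:+1/192 t=1:−1/36 t=2:+1/192 = -5/288; ⇒ 3j(3 3 4; -1 -1 2)² = 20/693, sgn -1
B: Δ = 2!·4!·4!/11! = 1/34650; Racah Σ t=0..1: t=0:+1/288 t=1:−1/144 = -1/288; ⇒ 3j(3 3 4; 2 1 -3)² = 1/99, sgn +1
I_A²/I_B² = (20/693)/(1/99) = 20/7

20/7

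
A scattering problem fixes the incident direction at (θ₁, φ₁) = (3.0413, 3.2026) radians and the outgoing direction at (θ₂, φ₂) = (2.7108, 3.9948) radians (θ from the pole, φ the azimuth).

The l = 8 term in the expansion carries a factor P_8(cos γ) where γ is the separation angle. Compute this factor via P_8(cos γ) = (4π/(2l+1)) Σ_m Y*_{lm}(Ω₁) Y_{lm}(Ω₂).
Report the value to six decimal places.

Addition theorem: P_8(cos γ) = (4π/17) Σ_m Y*_{lm}(Ω₁) Y_{lm}(Ω₂), m = −8…8:
  term(m=-8) = (0.000000, -0.000000)   from Y*(Ω₁)=(0.000000, 0.000000), Y(Ω₂)=(0.000408, -0.000246)
  term(m=-7) = (0.000000, 0.000000)   from Y*(Ω₁)=(0.000000, 0.000000), Y(Ω₂)=(0.003950, 0.001268)
  term(m=-6) = (0.000000, 0.000000)   from Y*(Ω₁)=(0.000005, 0.000002), Y(Ω₂)=(0.008992, 0.020869)
  term(m=-5) = (-0.000006, 0.000006)   from Y*(Ω₁)=(0.000092, 0.000029), Y(Ω₂)=(-0.038008, 0.079421)
  term(m=-4) = (-0.000325, 0.000009)   from Y*(Ω₁)=(0.001285, 0.000320), Y(Ω₂)=(-0.236288, 0.065709)
  term(m=-3) = (-0.004571, -0.004388)   from Y*(Ω₁)=(0.013280, 0.002458), Y(Ω₂)=(-0.391946, -0.257896)
  term(m=-2) = (-0.000692, -0.050896)   from Y*(Ω₁)=(0.097133, 0.011911), Y(Ω₂)=(-0.070324, -0.515362)
  term(m=-1) = (0.027132, -0.027503)   from Y*(Ω₁)=(0.450976, 0.027547), Y(Ω₂)=(0.056227, -0.064421)
  term(m=+0) = (-0.451084, 0.000000)   from Y*(Ω₁)=(0.961779, -0.000000), Y(Ω₂)=(-0.469009, 0.000000)
  term(m=+1) = (0.027132, 0.027503)   from Y*(Ω₁)=(-0.450976, 0.027547), Y(Ω₂)=(-0.056227, -0.064421)
  term(m=+2) = (-0.000692, 0.050896)   from Y*(Ω₁)=(0.097133, -0.011911), Y(Ω₂)=(-0.070324, 0.515362)
  term(m=+3) = (-0.004571, 0.004388)   from Y*(Ω₁)=(-0.013280, 0.002458), Y(Ω₂)=(0.391946, -0.257896)
  term(m=+4) = (-0.000325, -0.000009)   from Y*(Ω₁)=(0.001285, -0.000320), Y(Ω₂)=(-0.236288, -0.065709)
  term(m=+5) = (-0.000006, -0.000006)   from Y*(Ω₁)=(-0.000092, 0.000029), Y(Ω₂)=(0.038008, 0.079421)
  term(m=+6) = (0.000000, -0.000000)   from Y*(Ω₁)=(0.000005, -0.000002), Y(Ω₂)=(0.008992, -0.020869)
  term(m=+7) = (0.000000, -0.000000)   from Y*(Ω₁)=(-0.000000, 0.000000), Y(Ω₂)=(-0.003950, 0.001268)
  term(m=+8) = (0.000000, 0.000000)   from Y*(Ω₁)=(0.000000, -0.000000), Y(Ω₂)=(0.000408, 0.000246)
Σ over m = (-0.408009, 0.000000); ×(4π/17) → (-0.301599, 0.000000). Real part: -0.301599

-0.301599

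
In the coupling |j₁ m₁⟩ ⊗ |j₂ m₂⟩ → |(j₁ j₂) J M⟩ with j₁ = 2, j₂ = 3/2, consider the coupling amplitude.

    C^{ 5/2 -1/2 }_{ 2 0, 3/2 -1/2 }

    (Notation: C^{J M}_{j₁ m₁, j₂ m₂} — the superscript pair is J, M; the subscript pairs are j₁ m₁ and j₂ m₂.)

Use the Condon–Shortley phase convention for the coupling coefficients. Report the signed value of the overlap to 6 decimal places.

√[6·1!3!2!/7! · 2!2!1!2!2!3!] = √(48/35)
  +(−1)^0/∏(0,1,2,1,1,1)! = 1/2  (running 1/2)
  +(−1)^1/∏(1,0,1,0,2,2)! = -1/4  (running 1/4)
⟨..|..⟩ = √(48/35)·(1/4) = +0.292770

+√(3/35) ≈ +0.292770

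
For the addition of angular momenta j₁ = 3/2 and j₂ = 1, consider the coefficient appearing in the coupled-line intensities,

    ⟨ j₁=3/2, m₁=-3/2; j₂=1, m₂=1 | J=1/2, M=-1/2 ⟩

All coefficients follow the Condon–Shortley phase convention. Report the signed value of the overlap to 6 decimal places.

triangle: 2!·1!·0!/4! = 2/24
(j±m)!: 0!·3!·2!·0!·0!·1! = 12
prefactor² = (2J+1)·Δ·N² = 2
  k=2: +1/(2!·0!·1!·0!·0!·0!) = 1/2
Σ = 1/2  ⇒  CG² = 2·(1/2)² = 1/2
CG = +√(1/2) = +0.707107

+0.707107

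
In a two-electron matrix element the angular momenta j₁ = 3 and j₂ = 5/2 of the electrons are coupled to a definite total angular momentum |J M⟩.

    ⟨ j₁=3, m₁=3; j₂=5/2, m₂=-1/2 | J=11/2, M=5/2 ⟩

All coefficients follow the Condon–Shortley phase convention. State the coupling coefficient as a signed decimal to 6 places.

+0.246183

√[12·0!6!5!/12! · 6!0!2!3!8!3!] = √(49766400/11)
  +(−1)^0/∏(0,0,0,2,6,3)! = 1/8640  (running 1/8640)
⟨..|..⟩ = √(49766400/11)·(1/8640) = +0.246183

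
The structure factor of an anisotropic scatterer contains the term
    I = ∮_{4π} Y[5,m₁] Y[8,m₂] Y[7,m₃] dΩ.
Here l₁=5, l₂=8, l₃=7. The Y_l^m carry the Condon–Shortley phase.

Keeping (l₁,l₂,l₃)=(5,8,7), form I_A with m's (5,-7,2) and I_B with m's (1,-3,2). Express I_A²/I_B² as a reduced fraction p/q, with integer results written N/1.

Same 5,8,7: normalisation and zero-m 3j drop out of the ratio.
A: Δ: 6! 4! 10! / 21! → 1/814773960; sum: t=0:+1/6270566400 = 1/6270566400; 3j²(5 8 7; 5 -7 2) = Δ·Π!·Σ² = 25/3876  (sign -1)
B: Δ: 6! 4! 10! / 21! → 1/814773960; sum: t=0:+1/248832000 t=1:−1/12441600 t=2:+1/5806080 t=3:−1/17418240 t=4:+1/418037760 = 61/1492992000; 3j²(5 8 7; 1 -3 2) = Δ·Π!·Σ² = 3721/503880  (sign -1)
I_A²/I_B² = (25/3876)/(3721/503880) = 3250/3721

3250/3721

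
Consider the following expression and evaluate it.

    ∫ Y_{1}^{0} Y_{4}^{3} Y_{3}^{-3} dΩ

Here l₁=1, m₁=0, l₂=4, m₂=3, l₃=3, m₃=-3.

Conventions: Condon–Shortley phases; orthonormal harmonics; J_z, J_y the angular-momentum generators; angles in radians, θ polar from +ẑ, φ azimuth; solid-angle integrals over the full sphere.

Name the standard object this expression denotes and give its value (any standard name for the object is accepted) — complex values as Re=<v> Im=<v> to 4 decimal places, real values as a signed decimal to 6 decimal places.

Gaunt coefficient, -0.162868

This is a Gaunt coefficient — the integral of a triple product of spherical harmonics over the sphere.
Checks pass: Σm=0; 8 even; l₃=3∈[3,5].
(2·1+1)(2·4+1)(2·3+1) = 189
Δ: 2! 0! 6! / 9! → 1/252
sum: t=1:−1/36 = -1/36
3j²(1 4 3; 0 0 0) = Δ·Π!·Σ² = 4/63  (sign +1)
sum: t=1:−1/720 = -1/720
3j²(1 4 3; 0 3 -3) = Δ·Π!·Σ² = 1/36  (sign -1)
combine: 4πI² = 189·4/63·1/36 = 1/3
take √, sign -1: I = -0.16286750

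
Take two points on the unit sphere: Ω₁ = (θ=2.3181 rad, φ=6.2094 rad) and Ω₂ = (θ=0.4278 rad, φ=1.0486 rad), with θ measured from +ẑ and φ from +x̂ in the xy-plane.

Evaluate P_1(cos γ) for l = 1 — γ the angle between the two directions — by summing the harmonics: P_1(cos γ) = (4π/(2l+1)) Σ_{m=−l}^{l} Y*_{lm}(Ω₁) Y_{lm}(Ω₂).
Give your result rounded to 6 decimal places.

-0.486481

Addition theorem: P_1(cos γ) = (4π/3) Σ_m Y*_{lm}(Ω₁) Y_{lm}(Ω₂), m = −1…1:
  term(m=-1) = 0.01575 - 0.03273j   from Y*(Ω₁)=0.25274 - 0.01868j, Y(Ω₂)=0.07149 - 0.12423j
  term(m=+0) = -0.14764 + 0.00000j   from Y*(Ω₁)=-0.33209 + 0.00000j, Y(Ω₂)=0.44457 + 0.00000j
  term(m=+1) = 0.01575 + 0.03273j   from Y*(Ω₁)=-0.25274 - 0.01868j, Y(Ω₂)=-0.07149 - 0.12423j
Total Σ_m = -0.11614 + 0.00000j. Multiply by 4.188790: -0.48648 + 0.00000j. P_1(cos γ) = -0.486481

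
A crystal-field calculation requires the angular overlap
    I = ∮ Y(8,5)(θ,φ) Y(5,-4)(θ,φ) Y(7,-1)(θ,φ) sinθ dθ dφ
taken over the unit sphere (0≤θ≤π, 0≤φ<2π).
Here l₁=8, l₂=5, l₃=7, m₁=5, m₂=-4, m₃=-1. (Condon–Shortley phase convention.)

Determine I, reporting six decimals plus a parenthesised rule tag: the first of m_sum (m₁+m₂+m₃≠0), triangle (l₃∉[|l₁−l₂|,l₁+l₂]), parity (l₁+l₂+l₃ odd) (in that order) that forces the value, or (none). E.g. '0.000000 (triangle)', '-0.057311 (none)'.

Checks pass: Σm=0; 20 even; l₃=7∈[3,13].
(2·8+1)(2·5+1)(2·7+1) = 2805
Δ: 6! 10! 4! / 21! → 1/814773960
sum: t=1:−1/87091200 t=2:+1/4976640 t=3:−1/2073600 t=4:+1/4976640 t=5:−1/87091200 = -1/9676800
3j²(8 5 7; 0 0 0) = Δ·Π!·Σ² = 360/46189  (sign +1)
sum: t=0:+1/130636800 t=1:−1/232243200 = 1/298598400
3j²(8 5 7; 5 -4 -1) = Δ·Π!·Σ² = 7/1292  (sign +1)
combine: 4πI² = 2805·360/46189·7/1292 = 9450/79781
take √, sign +1: I = 0.09708703
No selection rule forces the value: the integral is nonzero (none).

0.097087 (none)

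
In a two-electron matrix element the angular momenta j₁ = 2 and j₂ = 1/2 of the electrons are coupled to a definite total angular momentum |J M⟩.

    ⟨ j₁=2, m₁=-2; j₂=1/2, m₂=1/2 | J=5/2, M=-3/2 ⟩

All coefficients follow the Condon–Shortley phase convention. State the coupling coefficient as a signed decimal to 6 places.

+√(1/5) ≈ +0.447214

triangle: 0!·4!·1!/6! = 24/720
(j±m)!: 0!·4!·1!·0!·1!·4! = 576
prefactor² = (2J+1)·Δ·N² = 576/5
  k=0: +1/(0!·0!·4!·1!·0!·0!) = 1/24
Σ = 1/24  ⇒  CG² = 576/5·(1/24)² = 1/5
CG = +√(1/5) = +0.447214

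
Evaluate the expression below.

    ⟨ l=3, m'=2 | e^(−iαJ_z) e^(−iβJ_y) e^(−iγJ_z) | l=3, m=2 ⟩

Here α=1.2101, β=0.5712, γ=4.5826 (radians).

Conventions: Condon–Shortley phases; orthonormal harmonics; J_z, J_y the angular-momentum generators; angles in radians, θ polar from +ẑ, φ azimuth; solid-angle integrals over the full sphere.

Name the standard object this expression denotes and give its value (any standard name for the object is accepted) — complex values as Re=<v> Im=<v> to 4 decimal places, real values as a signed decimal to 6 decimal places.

This is a Wigner D-matrix element — the rotation-matrix element ⟨l m'| R(α,β,γ) |l m⟩ in the angular-momentum basis.
Split into d^3_{2,2}(β=0.5712) × two z-phases.
c=cos(0.571200/2)=0.959493, s=sin(0.571200/2)=0.281733; N=√[120·1·120·1]=120.000000
Admissible k: 0..1 (factorial args all ≥0)
  k=0: (−1)^0·120.0000/(120)·0.9595^6·0.2817^0 = +0.780280
  k=1: (−1)^1·120.0000/(24)·0.9595^4·0.2817^2 = -0.336367
d^3_{2,2}(0.5712) = +0.780280 -0.336367 = +0.443913
Attach z-rotation phases: D = e^{-i(2)(1.2101)}·(+0.443913)·e^{-i(2)(4.5826)} = +0.246912+0.368908i

Wigner D-matrix element, Re=0.2469 Im=0.3689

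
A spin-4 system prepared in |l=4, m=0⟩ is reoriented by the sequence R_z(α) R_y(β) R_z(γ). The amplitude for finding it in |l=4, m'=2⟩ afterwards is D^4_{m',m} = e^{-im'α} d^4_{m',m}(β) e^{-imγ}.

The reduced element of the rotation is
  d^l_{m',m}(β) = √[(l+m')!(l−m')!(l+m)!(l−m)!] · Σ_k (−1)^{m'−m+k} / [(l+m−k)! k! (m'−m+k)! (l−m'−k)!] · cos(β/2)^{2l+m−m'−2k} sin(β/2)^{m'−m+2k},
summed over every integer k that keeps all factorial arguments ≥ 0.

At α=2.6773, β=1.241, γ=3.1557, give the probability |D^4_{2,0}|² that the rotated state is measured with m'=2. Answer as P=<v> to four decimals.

First d^4_{2,0}(β=1.2410), then the phase factors e^{-i(2)α} and e^{-i(0)γ}:
Half-angle: c=0.813588, s=0.581442. N=√(720·2·24·24)=910.735966
k∈{0,1,2} keeps every argument non-negative
  k=0: (−1)^2·910.7360/(96)·0.8136^6·0.5814^2 = +0.930167
  k=1: (−1)^3·910.7360/(36)·0.8136^4·0.5814^4 = -1.266874
  k=2: (−1)^4·910.7360/(96)·0.8136^2·0.5814^6 = +0.242644
d^4_{2,0}(1.2410) = +0.930167 -1.266874 +0.242644 = -0.094064
|D^4_{2,0}|² = |d^4_{2,0}(β)|² = (-0.094064)² = 0.008848 (the z-rotation phases have unit modulus)

P=0.0088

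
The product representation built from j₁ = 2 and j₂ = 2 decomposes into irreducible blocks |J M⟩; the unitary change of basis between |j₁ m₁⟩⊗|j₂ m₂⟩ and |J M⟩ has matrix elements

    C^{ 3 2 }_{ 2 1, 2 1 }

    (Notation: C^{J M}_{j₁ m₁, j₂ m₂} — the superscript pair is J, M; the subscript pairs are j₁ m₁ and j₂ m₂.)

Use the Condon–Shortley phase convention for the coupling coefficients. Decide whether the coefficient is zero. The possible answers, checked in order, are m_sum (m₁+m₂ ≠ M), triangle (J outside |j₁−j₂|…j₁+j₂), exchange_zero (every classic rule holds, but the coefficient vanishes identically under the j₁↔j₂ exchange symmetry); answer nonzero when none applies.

m-sum: m₁+m₂ = 1+1 = 2, M = 2  ✓
triangle: |j₁−j₂| = 0 ≤ J = 3 ≤ j₁+j₂ = 4  ✓
exchange: j₁=j₂ and m₁=m₂, and (−1)^(j₁+j₂−J) = (−1)^1 = −1 forces ⟨j₁m₁;j₂m₂|JM⟩ = −⟨j₂m₂;j₁m₁|JM⟩ = −⟨j₁m₁;j₂m₂|JM⟩ ⇒ the coefficient vanishes identically
Racah sum check: Σ_k collapses to 0 ⇒ CG = 0

exchange_zero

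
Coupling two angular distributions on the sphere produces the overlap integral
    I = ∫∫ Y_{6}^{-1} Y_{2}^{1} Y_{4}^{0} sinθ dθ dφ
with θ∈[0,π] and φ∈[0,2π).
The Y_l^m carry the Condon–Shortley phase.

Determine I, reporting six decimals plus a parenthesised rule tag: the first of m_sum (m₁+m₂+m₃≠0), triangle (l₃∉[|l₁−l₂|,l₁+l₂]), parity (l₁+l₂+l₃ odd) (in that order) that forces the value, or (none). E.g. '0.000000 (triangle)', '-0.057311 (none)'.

-0.210395 (none)

Rules hold: Σm=0, L=12 even, 4≤4≤8.
N = 13·5·9 = 585
Δ = 4!·8!·0!/13! = 1/6435
Racah Σ t=2..2: t=2:+1/2304 = 1/2304
⇒ 3j(6 2 4; 0 0 0)² = 5/143, sgn +1
Racah Σ t=3..3: t=3:−1/3456 = -1/3456
⇒ 3j(6 2 4; -1 1 0)² = 35/1287, sgn -1
4πI² = N·(3j₀)²·(3jₘ)² = 875/1573
I = -1·√(0.556262/4π) = -0.21039467
No selection rule forces the value: the integral is nonzero (none).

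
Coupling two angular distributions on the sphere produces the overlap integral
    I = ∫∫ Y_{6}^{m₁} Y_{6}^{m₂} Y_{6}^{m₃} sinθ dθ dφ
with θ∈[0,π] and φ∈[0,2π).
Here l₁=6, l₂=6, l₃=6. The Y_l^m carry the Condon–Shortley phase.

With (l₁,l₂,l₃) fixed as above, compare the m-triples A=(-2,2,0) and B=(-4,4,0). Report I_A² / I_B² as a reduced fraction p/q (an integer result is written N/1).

121/16

Shared (l₁,l₂,l₃)=(6,6,6): N and (l;000)² cancel in I_A²/I_B².
A: Δ = 6!·6!·6!/19! = 1/325909584; Racah Σ t=2..6: t=2:+1/24883200 t=3:−1/518400 t=4:+1/110592 t=5:−1/155520 t=6:+1/1658880 = 11/8294400; ⇒ 3j(6 6 6; -2 2 0)² = 11/4199, sgn +1
B: Δ = 6!·6!·6!/19! = 1/325909584; Racah Σ t=4..6: t=4:+1/24883200 t=5:−1/1728000 t=6:+1/1658880 = 1/15552000; ⇒ 3j(6 6 6; -4 4 0)² = 16/46189, sgn +1
I_A²/I_B² = (11/4199)/(16/46189) = 121/16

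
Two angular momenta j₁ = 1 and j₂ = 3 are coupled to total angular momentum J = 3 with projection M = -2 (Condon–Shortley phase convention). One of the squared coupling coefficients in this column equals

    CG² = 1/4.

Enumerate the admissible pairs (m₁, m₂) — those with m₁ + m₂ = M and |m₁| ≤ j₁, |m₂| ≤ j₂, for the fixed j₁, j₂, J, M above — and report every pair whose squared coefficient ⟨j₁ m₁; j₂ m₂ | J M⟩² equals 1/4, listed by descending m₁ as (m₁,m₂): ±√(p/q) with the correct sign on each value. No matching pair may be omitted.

Admissible pairs with m₁+m₂ = M = -2: (-1,-1), (0,-2), (1,-3)
  (m₁,m₂)=(1,-3): CG² = 1/4, CG = +√(1/4)   ← matches the target
  (m₁,m₂)=(0,-2): CG² = 1/3, CG = +√(1/3)
  (m₁,m₂)=(-1,-1): CG² = 5/12, CG = −√(5/12)
Pairs with CG² = 1/4: (1,-3): +√(1/4)

(1,-3): +√(1/4)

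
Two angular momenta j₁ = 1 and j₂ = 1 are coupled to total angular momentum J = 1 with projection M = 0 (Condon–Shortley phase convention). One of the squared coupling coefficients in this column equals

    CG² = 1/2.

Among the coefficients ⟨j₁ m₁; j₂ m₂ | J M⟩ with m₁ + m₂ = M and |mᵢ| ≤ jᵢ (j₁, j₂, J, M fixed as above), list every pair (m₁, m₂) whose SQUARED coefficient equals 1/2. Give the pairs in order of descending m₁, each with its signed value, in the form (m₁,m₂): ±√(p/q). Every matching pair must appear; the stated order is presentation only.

(1,-1): +√(1/2); (-1,1): −√(1/2)

Admissible pairs with m₁+m₂ = M = 0: (-1,1), (0,0), (1,-1)
  (m₁,m₂)=(1,-1): CG² = 1/2, CG = +√(1/2)   ← matches the target
  (m₁,m₂)=(0,0): CG² = 0/1, CG = 0
  (m₁,m₂)=(-1,1): CG² = 1/2, CG = −√(1/2)   ← matches the target
Pairs with CG² = 1/2: (1,-1): +√(1/2); (-1,1): −√(1/2)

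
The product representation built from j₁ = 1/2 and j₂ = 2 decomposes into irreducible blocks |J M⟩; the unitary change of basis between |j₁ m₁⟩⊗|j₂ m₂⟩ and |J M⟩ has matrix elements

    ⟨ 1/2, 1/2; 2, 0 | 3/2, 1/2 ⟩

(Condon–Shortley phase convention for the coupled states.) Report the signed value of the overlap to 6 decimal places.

√[4·1!0!3!/5! · 1!0!2!2!2!1!] = √(8/5)
  +(−1)^0/∏(0,1,0,2,0,1)! = 1/2  (running 1/2)
⟨..|..⟩ = √(8/5)·(1/2) = +0.632456

+0.632456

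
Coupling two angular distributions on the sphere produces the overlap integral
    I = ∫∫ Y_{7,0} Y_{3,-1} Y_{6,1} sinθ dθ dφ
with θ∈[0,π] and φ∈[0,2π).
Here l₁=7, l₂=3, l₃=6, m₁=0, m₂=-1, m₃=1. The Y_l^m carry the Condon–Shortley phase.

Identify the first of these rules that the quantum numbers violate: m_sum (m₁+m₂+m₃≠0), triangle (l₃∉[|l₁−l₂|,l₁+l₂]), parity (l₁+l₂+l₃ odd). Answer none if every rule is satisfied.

none

m₁+m₂+m₃ = 0 − 1 + 1 = 0  ✓
triangle: |7−3|=4 ≤ l₃=6 ≤ 7+3=10  ✓
parity: l₁+l₂+l₃ = 16 is even  ✓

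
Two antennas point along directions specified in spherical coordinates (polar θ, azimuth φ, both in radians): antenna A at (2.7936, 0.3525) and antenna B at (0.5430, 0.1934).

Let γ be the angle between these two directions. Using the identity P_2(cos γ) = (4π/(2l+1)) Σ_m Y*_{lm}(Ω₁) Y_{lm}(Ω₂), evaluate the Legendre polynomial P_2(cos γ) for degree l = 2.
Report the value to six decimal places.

0.096987

Summing Y*_{l m}(θ₁,φ₁)·Y_{l m}(θ₂,φ₂) over m ∈ [−2, 2]; prefactor 4π/(2·2+1) = 2.513274:
  m=-2: Y*=+0.034211+0.029109i  Y=+0.095511-0.038903i  product +0.004400+0.001449i
  m=-1: Y*=-0.232429-0.085502i  Y=+0.335392-0.065686i  product -0.083571-0.013409i
  m=+0: Y*=+0.520754-0.000000i  Y=+0.378168+0.000000i  product +0.196932+0.000000i
  m=+1: Y*=+0.232429-0.085502i  Y=-0.335392-0.065686i  product -0.083571+0.013409i
  m=+2: Y*=+0.034211-0.029109i  Y=+0.095511+0.038903i  product +0.004400-0.001449i
Accumulated sum +0.038590-0.000000i; after 4π/(2l+1) scaling, +0.096987-0.000000i ⇒ P_2 = 0.096987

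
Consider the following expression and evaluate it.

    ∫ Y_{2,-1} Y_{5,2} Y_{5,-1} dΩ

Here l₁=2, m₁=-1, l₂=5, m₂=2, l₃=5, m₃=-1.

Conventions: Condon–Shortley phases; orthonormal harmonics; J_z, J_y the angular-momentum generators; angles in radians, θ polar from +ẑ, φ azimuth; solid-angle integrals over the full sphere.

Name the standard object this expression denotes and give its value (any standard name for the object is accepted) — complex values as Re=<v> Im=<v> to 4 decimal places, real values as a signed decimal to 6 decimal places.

Gaunt coefficient, +0.104819

This is a Gaunt coefficient — the integral of a triple product of spherical harmonics over the sphere.
Rules hold: Σm=0, L=12 even, 3≤5≤7.
N = 5·11·11 = 605
Δ = 2!·2!·8!/13! = 1/38610
Racah Σ t=0..2: t=0:+1/2880 t=1:−1/576 t=2:+1/2880 = -1/960
⇒ 3j(2 5 5; 0 0 0)² = 10/429, sgn +1
Racah Σ t=1..2: t=1:−1/2880 t=2:+1/1440 = 1/2880
⇒ 3j(2 5 5; -1 2 -1)² = 7/715, sgn +1
4πI² = N·(3j₀)²·(3jₘ)² = 70/507
I = +1·√(0.138067/4π) = 0.10481902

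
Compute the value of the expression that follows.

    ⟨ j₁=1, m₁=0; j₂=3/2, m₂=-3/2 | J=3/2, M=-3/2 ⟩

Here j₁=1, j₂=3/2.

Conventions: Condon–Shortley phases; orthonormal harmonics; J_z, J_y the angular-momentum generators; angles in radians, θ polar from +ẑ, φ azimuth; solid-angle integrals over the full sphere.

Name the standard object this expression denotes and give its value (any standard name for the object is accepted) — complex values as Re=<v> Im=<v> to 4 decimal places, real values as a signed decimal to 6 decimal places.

Clebsch–Gordan coefficient, +√(3/5) ≈ +0.774597

This is a Clebsch–Gordan (vector-coupling) coefficient.
√[4·1!1!2!/5! · 1!1!0!3!0!3!] = √(12/5)
  +(−1)^0/∏(0,1,1,0,0,2)! = 1/2  (running 1/2)
⟨..|..⟩ = √(12/5)·(1/2) = +0.774597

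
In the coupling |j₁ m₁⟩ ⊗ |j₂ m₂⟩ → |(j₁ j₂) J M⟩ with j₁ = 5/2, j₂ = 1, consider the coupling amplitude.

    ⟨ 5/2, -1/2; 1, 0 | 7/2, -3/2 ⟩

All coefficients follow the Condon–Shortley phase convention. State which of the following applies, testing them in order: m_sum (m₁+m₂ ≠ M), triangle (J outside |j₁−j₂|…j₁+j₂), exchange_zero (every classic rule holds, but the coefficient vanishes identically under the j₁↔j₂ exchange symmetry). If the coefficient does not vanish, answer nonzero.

m_sum

m-sum: m₁+m₂ = -1/2+0 = -1/2, M = -3/2  ✗ ⇒ coefficient is 0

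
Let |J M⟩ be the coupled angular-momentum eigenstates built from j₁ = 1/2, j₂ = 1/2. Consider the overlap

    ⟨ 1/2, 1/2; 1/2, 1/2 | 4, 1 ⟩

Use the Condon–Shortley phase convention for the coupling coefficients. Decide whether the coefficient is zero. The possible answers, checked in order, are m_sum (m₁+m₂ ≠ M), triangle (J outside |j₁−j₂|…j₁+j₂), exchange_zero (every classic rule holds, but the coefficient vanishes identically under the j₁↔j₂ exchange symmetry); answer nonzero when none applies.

triangle

m-sum: m₁+m₂ = 1/2+1/2 = 1, M = 1  ✓
triangle: need |j₁−j₂| ≤ J ≤ j₁+j₂, i.e. J ∈ [0, 1]; J = 4 is outside ✗ ⇒ coefficient is 0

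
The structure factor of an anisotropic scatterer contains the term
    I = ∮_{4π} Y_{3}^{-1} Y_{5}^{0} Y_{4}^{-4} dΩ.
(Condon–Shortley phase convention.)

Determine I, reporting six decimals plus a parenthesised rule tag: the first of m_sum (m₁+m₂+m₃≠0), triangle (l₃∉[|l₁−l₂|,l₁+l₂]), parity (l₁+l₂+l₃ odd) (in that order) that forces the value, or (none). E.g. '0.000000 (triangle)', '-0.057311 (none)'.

0.000000 (m_sum)

Σmᵢ = -5 ≠ 0, so the φ-integral vanishes; I = 0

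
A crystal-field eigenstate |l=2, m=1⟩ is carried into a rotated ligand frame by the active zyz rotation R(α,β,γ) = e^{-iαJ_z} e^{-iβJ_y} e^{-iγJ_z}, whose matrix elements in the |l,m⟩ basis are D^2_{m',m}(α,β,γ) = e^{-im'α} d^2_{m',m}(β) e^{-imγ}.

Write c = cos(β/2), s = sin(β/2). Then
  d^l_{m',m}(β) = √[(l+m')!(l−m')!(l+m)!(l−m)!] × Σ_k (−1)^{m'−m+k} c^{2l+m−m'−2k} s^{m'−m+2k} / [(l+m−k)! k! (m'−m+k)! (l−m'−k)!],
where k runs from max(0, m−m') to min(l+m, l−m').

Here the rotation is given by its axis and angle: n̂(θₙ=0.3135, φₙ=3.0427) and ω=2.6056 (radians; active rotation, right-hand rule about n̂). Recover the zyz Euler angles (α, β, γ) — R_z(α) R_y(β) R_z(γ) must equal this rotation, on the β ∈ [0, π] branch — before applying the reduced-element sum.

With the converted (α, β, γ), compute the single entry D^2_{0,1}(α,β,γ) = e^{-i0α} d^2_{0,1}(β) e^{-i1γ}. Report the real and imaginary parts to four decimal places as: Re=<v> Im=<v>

Re=0.5630 Im=0.1037

Axis–angle → zyz. n̂ = (sinθₙcosφₙ, sinθₙsinφₙ, cosθₙ) = (-0.306883, +0.030448, +0.951260), ω = 2.6056.
R = I cosω + sinω [n̂]ₓ + (1−cosω) n̂n̂ᵀ gives
  R = [-0.684615, -0.503181, -0.527363; +0.468426, -0.858038, +0.210589; -0.558462, -0.102858, +0.823129]
β = atan2(√(R₁₃²+R₂₃²), R₃₃) = 0.603898; α = atan2(R₂₃, R₁₃) mod 2π = 2.761668; γ = atan2(R₃₂, −R₃₁) mod 2π = 6.101046
Split into d^2_{0,1}(β=0.6039) × two z-phases.
c=cos(0.603898/2)=0.954759, s=sin(0.603898/2)=0.297381; N=√[2·2·6·1]=4.898979
k∈{1,2} keeps every argument non-negative
  k=1: (−1)^0·4.8990/(2)·0.9548^3·0.2974^1 = +0.633973
  k=2: (−1)^1·4.8990/(2)·0.9548^1·0.2974^3 = -0.061505
d^2_{0,1}(0.6039) = +0.633973 -0.061505 = +0.572467
D = (+1.000000+0.000000i)·(+0.572467)·(+0.983458+0.181134i) = +0.562998+0.103693i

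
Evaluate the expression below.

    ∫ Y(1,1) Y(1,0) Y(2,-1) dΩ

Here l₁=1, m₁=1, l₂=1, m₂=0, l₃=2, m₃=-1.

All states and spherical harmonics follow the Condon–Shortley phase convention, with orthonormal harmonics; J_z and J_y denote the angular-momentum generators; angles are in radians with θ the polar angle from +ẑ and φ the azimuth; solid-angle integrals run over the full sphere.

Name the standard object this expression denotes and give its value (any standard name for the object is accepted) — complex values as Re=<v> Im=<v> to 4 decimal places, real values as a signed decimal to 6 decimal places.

Gaunt coefficient, -0.218510

This is a Gaunt coefficient — the integral of a triple product of spherical harmonics over the sphere.
Rules hold: Σm=0, L=4 even, 0≤2≤2.
N = 3·3·5 = 45
Δ = 0!·2!·2!/5! = 1/30
Racah Σ t=0..0: t=0:+1/1 = 1/1
⇒ 3j(1 1 2; 0 0 0)² = 2/15, sgn +1
Racah Σ t=0..0: t=0:+1/2 = 1/2
⇒ 3j(1 1 2; 1 0 -1)² = 1/10, sgn -1
4πI² = N·(3j₀)²·(3jₘ)² = 3/5
I = -1·√(0.6/4π) = -0.21850969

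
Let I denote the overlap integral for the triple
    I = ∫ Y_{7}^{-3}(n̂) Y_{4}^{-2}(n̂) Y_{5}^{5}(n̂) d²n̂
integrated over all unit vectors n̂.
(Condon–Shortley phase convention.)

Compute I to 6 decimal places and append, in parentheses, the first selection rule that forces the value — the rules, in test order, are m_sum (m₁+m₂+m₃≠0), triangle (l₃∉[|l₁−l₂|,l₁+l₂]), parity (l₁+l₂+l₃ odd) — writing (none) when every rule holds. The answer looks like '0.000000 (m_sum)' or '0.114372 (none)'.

Checks pass: Σm=0; 16 even; l₃=5∈[3,11].
(2·7+1)(2·4+1)(2·5+1) = 1485
Δ: 6! 8! 2! / 17! → 1/6126120
sum: t=2:+1/69120 t=3:−1/20736 t=4:+1/69120 = -1/51840
3j²(7 4 5; 0 0 0) = Δ·Π!·Σ² = 280/21879  (sign +1)
sum: t=2:+1/3870720 = 1/3870720
3j²(7 4 5; -3 -2 5) = Δ·Π!·Σ² = 675/136136  (sign +1)
combine: 4πI² = 1485·280/21879·675/136136 = 50625/537251
take √, sign +1: I = 0.08659423
No selection rule forces the value: the integral is nonzero (none).

0.086594 (none)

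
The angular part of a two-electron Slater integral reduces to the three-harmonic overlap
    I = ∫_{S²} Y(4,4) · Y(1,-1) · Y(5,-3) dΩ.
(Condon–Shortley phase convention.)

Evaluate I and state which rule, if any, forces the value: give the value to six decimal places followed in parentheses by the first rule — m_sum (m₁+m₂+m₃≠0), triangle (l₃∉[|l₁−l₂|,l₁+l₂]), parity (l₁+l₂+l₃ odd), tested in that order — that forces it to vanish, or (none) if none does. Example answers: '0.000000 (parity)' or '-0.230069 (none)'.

-0.049106 (none)

Checks pass: Σm=0; 10 even; l₃=5∈[3,5].
(2·4+1)(2·1+1)(2·5+1) = 297
Δ: 0! 8! 2! / 11! → 1/495
sum: t=0:+1/576 = 1/576
3j²(4 1 5; 0 0 0) = Δ·Π!·Σ² = 5/99  (sign -1)
sum: t=0:+1/80640 = 1/80640
3j²(4 1 5; 4 -1 -3) = Δ·Π!·Σ² = 1/495  (sign +1)
combine: 4πI² = 297·5/99·1/495 = 1/33
take √, sign -1: I = -0.04910640
No selection rule forces the value: the integral is nonzero (none).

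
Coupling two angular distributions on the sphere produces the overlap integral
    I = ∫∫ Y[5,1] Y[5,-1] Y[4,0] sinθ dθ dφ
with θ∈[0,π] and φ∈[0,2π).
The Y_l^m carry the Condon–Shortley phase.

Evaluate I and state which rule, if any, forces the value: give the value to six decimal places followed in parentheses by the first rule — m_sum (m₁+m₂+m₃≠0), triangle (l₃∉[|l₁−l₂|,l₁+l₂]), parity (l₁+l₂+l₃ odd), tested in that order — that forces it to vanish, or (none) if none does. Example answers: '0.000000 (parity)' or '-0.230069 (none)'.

-0.086798 (none)

Checks pass: Σm=0; 14 even; l₃=4∈[0,10].
(2·5+1)(2·5+1)(2·4+1) = 1089
Δ: 6! 4! 4! / 15! → 1/3153150
sum: t=1:−1/69120 t=2:+1/1728 t=3:−1/576 t=4:+1/1728 t=5:−1/69120 = -7/11520
3j²(5 5 4; 0 0 0) = Δ·Π!·Σ² = 2/143  (sign -1)
sum: t=0:+1/414720 t=1:−1/4320 t=2:+1/768 t=3:−1/1296 t=4:+1/27648 = 7/20736
3j²(5 5 4; 1 -1 0) = Δ·Π!·Σ² = 8/1287  (sign +1)
combine: 4πI² = 1089·2/143·8/1287 = 16/169
take √, sign -1: I = -0.08679840
No selection rule forces the value: the integral is nonzero (none).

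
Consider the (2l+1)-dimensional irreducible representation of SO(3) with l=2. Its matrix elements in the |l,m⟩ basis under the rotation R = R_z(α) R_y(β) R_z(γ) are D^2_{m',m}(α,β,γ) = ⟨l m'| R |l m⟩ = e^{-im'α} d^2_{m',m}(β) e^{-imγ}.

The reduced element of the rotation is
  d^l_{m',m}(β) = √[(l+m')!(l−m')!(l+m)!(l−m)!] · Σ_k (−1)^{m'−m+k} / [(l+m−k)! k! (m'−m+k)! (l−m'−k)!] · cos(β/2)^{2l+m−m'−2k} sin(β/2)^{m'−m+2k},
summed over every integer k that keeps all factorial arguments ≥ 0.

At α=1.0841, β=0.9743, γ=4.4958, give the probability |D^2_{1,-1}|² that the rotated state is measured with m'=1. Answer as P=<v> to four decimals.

First d^2_{1,-1}(β=0.9743), then the phase factors e^{-i(1)α} and e^{-i(-1)γ}:
c=cos(0.974300/2)=0.883671, s=sin(0.974300/2)=0.468109; N=√[6·1·1·6]=6.000000
The bounds max(0,m−m')=0 and min(l+m,l−m')=1 give 2 terms
  k=0: (−1)^2·6.0000/(2)·0.8837^2·0.4681^2 = +0.513330
  k=1: (−1)^3·6.0000/(6)·0.8837^0·0.4681^4 = -0.048016
d^2_{1,-1}(0.9743) = +0.513330 -0.048016 = +0.465314
|D^2_{1,-1}|² = |d^2_{1,-1}(β)|² = (+0.465314)² = 0.216517 (the z-rotation phases have unit modulus)

P=0.2165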